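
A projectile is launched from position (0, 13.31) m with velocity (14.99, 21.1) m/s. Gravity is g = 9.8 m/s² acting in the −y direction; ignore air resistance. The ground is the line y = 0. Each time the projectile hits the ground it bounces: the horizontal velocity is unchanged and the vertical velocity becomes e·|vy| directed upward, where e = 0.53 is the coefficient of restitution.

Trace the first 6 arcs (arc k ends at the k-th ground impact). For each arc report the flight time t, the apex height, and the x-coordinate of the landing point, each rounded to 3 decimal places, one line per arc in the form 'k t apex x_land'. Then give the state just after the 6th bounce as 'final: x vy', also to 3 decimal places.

1 4.865 36.025 72.919
2 2.874 10.119 116.003
3 1.523 2.843 138.837
4 0.807 0.798 150.939
5 0.428 0.224 157.353
6 0.227 0.063 160.753
final: 160.753 0.589

Arc 1: start y=13.310, vy=21.100 → t=4.865, apex=36.025, x_land=72.919, impact vy=-26.572
  bounce: vy ← 0.53·26.572 = 14.083
Arc 2: start y=0.000, vy=14.083 → t=2.874, apex=10.119, x_land=116.003, impact vy=-14.083
  bounce: vy ← 0.53·14.083 = 7.464
Arc 3: start y=0.000, vy=7.464 → t=1.523, apex=2.843, x_land=138.837, impact vy=-7.464
  bounce: vy ← 0.53·7.464 = 3.956
Arc 4: start y=0.000, vy=3.956 → t=0.807, apex=0.798, x_land=150.939, impact vy=-3.956
  bounce: vy ← 0.53·3.956 = 2.097
Arc 5: start y=0.000, vy=2.097 → t=0.428, apex=0.224, x_land=157.353, impact vy=-2.097
  bounce: vy ← 0.53·2.097 = 1.111
Arc 6: start y=0.000, vy=1.111 → t=0.227, apex=0.063, x_land=160.753, impact vy=-1.111
  bounce: vy ← 0.53·1.111 = 0.589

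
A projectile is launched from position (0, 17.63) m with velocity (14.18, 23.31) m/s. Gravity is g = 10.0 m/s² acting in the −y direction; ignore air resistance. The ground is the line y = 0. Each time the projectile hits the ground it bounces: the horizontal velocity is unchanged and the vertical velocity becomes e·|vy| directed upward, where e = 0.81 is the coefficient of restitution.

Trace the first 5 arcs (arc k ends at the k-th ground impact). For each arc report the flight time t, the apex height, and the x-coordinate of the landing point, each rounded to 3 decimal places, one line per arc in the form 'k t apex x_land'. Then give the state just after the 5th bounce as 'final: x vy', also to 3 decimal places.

Arc 1: start y=17.630, vy=23.310 → t=5.324, apex=44.798, x_land=75.498, impact vy=-29.933
  bounce: vy ← 0.81·29.933 = 24.245
Arc 2: start y=0.000, vy=24.245 → t=4.849, apex=29.392, x_land=144.258, impact vy=-24.245
  bounce: vy ← 0.81·24.245 = 19.639
Arc 3: start y=0.000, vy=19.639 → t=3.928, apex=19.284, x_land=199.953, impact vy=-19.639
  bounce: vy ← 0.81·19.639 = 15.907
Arc 4: start y=0.000, vy=15.907 → t=3.181, apex=12.652, x_land=245.066, impact vy=-15.907
  bounce: vy ← 0.81·15.907 = 12.885
Arc 5: start y=0.000, vy=12.885 → t=2.577, apex=8.301, x_land=281.608, impact vy=-12.885
  bounce: vy ← 0.81·12.885 = 10.437

1 5.324 44.798 75.498
2 4.849 29.392 144.258
3 3.928 19.284 199.953
4 3.181 12.652 245.066
5 2.577 8.301 281.608
final: 281.608 10.437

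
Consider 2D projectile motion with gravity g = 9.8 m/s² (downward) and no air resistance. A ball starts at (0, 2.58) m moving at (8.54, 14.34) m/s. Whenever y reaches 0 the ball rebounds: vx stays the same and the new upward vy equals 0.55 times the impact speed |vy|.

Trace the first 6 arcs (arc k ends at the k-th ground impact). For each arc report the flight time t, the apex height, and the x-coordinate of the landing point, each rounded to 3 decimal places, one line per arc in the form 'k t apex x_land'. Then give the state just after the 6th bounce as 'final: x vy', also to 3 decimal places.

Arc 1: start y=2.580, vy=14.340 → t=3.097, apex=13.072, x_land=26.445, impact vy=-16.006
  bounce: vy ← 0.55·16.006 = 8.803
Arc 2: start y=0.000, vy=8.803 → t=1.797, apex=3.954, x_land=41.788, impact vy=-8.803
  bounce: vy ← 0.55·8.803 = 4.842
Arc 3: start y=0.000, vy=4.842 → t=0.988, apex=1.196, x_land=50.227, impact vy=-4.842
  bounce: vy ← 0.55·4.842 = 2.663
Arc 4: start y=0.000, vy=2.663 → t=0.543, apex=0.362, x_land=54.868, impact vy=-2.663
  bounce: vy ← 0.55·2.663 = 1.465
Arc 5: start y=0.000, vy=1.465 → t=0.299, apex=0.109, x_land=57.421, impact vy=-1.465
  bounce: vy ← 0.55·1.465 = 0.806
Arc 6: start y=0.000, vy=0.806 → t=0.164, apex=0.033, x_land=58.825, impact vy=-0.806
  bounce: vy ← 0.55·0.806 = 0.443

1 3.097 13.072 26.445
2 1.797 3.954 41.788
3 0.988 1.196 50.227
4 0.543 0.362 54.868
5 0.299 0.109 57.421
6 0.164 0.033 58.825
final: 58.825 0.443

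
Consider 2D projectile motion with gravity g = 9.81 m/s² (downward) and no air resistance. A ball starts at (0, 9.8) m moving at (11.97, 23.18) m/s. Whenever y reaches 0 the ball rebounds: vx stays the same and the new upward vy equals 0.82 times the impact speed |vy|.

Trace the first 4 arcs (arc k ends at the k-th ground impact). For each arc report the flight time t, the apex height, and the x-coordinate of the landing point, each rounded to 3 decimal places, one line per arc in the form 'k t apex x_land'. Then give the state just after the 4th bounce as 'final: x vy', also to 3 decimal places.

1 5.116 37.186 61.242
2 4.516 25.004 115.294
3 3.703 16.813 159.616
4 3.036 11.305 195.960
final: 195.960 12.212

Arc 1: start y=9.800, vy=23.180 → t=5.116, apex=37.186, x_land=61.242, impact vy=-27.011
  bounce: vy ← 0.82·27.011 = 22.149
Arc 2: start y=0.000, vy=22.149 → t=4.516, apex=25.004, x_land=115.294, impact vy=-22.149
  bounce: vy ← 0.82·22.149 = 18.162
Arc 3: start y=0.000, vy=18.162 → t=3.703, apex=16.813, x_land=159.616, impact vy=-18.162
  bounce: vy ← 0.82·18.162 = 14.893
Arc 4: start y=0.000, vy=14.893 → t=3.036, apex=11.305, x_land=195.960, impact vy=-14.893
  bounce: vy ← 0.82·14.893 = 12.212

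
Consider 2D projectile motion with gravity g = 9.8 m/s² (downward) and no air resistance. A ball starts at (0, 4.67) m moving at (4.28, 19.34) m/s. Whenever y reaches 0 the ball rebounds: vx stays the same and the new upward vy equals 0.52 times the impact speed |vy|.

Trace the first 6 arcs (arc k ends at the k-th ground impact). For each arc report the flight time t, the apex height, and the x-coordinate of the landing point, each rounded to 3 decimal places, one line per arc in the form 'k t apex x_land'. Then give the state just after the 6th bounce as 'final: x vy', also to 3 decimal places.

Arc 1: start y=4.670, vy=19.340 → t=4.175, apex=23.753, x_land=17.870, impact vy=-21.577
  bounce: vy ← 0.52·21.577 = 11.220
Arc 2: start y=0.000, vy=11.220 → t=2.290, apex=6.423, x_land=27.670, impact vy=-11.220
  bounce: vy ← 0.52·11.220 = 5.834
Arc 3: start y=0.000, vy=5.834 → t=1.191, apex=1.737, x_land=32.766, impact vy=-5.834
  bounce: vy ← 0.52·5.834 = 3.034
Arc 4: start y=0.000, vy=3.034 → t=0.619, apex=0.470, x_land=35.416, impact vy=-3.034
  bounce: vy ← 0.52·3.034 = 1.578
Arc 5: start y=0.000, vy=1.578 → t=0.322, apex=0.127, x_land=36.794, impact vy=-1.578
  bounce: vy ← 0.52·1.578 = 0.820
Arc 6: start y=0.000, vy=0.820 → t=0.167, apex=0.034, x_land=37.511, impact vy=-0.820
  bounce: vy ← 0.52·0.820 = 0.427

1 4.175 23.753 17.870
2 2.290 6.423 27.670
3 1.191 1.737 32.766
4 0.619 0.470 35.416
5 0.322 0.127 36.794
6 0.167 0.034 37.511
final: 37.511 0.427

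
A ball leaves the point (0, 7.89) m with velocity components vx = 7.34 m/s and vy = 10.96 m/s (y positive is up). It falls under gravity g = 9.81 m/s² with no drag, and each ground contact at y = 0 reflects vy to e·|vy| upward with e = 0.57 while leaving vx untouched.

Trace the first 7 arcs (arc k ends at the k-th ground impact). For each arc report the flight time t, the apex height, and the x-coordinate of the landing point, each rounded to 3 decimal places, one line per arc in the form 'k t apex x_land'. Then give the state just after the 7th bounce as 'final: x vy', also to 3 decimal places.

Arc 1: start y=7.890, vy=10.960 → t=2.807, apex=14.012, x_land=20.606, impact vy=-16.581
  bounce: vy ← 0.57·16.581 = 9.451
Arc 2: start y=0.000, vy=9.451 → t=1.927, apex=4.553, x_land=34.749, impact vy=-9.451
  bounce: vy ← 0.57·9.451 = 5.387
Arc 3: start y=0.000, vy=5.387 → t=1.098, apex=1.479, x_land=42.811, impact vy=-5.387
  bounce: vy ← 0.57·5.387 = 3.071
Arc 4: start y=0.000, vy=3.071 → t=0.626, apex=0.481, x_land=47.406, impact vy=-3.071
  bounce: vy ← 0.57·3.071 = 1.750
Arc 5: start y=0.000, vy=1.750 → t=0.357, apex=0.156, x_land=50.025, impact vy=-1.750
  bounce: vy ← 0.57·1.750 = 0.998
Arc 6: start y=0.000, vy=0.998 → t=0.203, apex=0.051, x_land=51.518, impact vy=-0.998
  bounce: vy ← 0.57·0.998 = 0.569
Arc 7: start y=0.000, vy=0.569 → t=0.116, apex=0.016, x_land=52.369, impact vy=-0.569
  bounce: vy ← 0.57·0.569 = 0.324

1 2.807 14.012 20.606
2 1.927 4.553 34.749
3 1.098 1.479 42.811
4 0.626 0.481 47.406
5 0.357 0.156 50.025
6 0.203 0.051 51.518
7 0.116 0.016 52.369
final: 52.369 0.324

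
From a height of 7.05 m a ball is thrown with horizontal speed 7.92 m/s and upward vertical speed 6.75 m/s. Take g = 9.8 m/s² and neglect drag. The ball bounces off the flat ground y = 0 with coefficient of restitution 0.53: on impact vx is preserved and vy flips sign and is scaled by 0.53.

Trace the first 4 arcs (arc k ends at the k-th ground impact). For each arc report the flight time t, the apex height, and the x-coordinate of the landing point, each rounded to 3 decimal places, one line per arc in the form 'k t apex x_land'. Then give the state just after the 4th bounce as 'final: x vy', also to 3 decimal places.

Arc 1: start y=7.050, vy=6.750 → t=2.072, apex=9.375, x_land=16.410, impact vy=-13.555
  bounce: vy ← 0.53·13.555 = 7.184
Arc 2: start y=0.000, vy=7.184 → t=1.466, apex=2.633, x_land=28.022, impact vy=-7.184
  bounce: vy ← 0.53·7.184 = 3.808
Arc 3: start y=0.000, vy=3.808 → t=0.777, apex=0.740, x_land=34.176, impact vy=-3.808
  bounce: vy ← 0.53·3.808 = 2.018
Arc 4: start y=0.000, vy=2.018 → t=0.412, apex=0.208, x_land=37.438, impact vy=-2.018
  bounce: vy ← 0.53·2.018 = 1.070

1 2.072 9.375 16.410
2 1.466 2.633 28.022
3 0.777 0.740 34.176
4 0.412 0.208 37.438
final: 37.438 1.070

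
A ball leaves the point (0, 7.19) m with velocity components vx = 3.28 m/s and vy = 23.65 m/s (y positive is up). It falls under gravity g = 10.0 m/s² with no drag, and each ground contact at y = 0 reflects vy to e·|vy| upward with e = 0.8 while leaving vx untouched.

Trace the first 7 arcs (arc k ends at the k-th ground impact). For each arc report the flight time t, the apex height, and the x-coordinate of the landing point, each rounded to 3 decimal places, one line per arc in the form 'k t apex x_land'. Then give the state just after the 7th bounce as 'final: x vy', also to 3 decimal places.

Arc 1: start y=7.190, vy=23.650 → t=5.017, apex=35.156, x_land=16.455, impact vy=-26.516
  bounce: vy ← 0.8·26.516 = 21.213
Arc 2: start y=0.000, vy=21.213 → t=4.243, apex=22.500, x_land=30.370, impact vy=-21.213
  bounce: vy ← 0.8·21.213 = 16.971
Arc 3: start y=0.000, vy=16.971 → t=3.394, apex=14.400, x_land=41.503, impact vy=-16.971
  bounce: vy ← 0.8·16.971 = 13.576
Arc 4: start y=0.000, vy=13.576 → t=2.715, apex=9.216, x_land=50.409, impact vy=-13.576
  bounce: vy ← 0.8·13.576 = 10.861
Arc 5: start y=0.000, vy=10.861 → t=2.172, apex=5.898, x_land=57.534, impact vy=-10.861
  bounce: vy ← 0.8·10.861 = 8.689
Arc 6: start y=0.000, vy=8.689 → t=1.738, apex=3.775, x_land=63.234, impact vy=-8.689
  bounce: vy ← 0.8·8.689 = 6.951
Arc 7: start y=0.000, vy=6.951 → t=1.390, apex=2.416, x_land=67.794, impact vy=-6.951
  bounce: vy ← 0.8·6.951 = 5.561

1 5.017 35.156 16.455
2 4.243 22.500 30.370
3 3.394 14.400 41.503
4 2.715 9.216 50.409
5 2.172 5.898 57.534
6 1.738 3.775 63.234
7 1.390 2.416 67.794
final: 67.794 5.561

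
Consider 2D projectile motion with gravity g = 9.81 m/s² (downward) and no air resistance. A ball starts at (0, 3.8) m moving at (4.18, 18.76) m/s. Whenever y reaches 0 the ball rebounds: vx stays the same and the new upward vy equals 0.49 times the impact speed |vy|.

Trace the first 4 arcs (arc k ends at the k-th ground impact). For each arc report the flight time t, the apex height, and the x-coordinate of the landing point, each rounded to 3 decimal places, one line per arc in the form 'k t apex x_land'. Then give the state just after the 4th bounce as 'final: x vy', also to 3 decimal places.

Arc 1: start y=3.800, vy=18.760 → t=4.018, apex=21.738, x_land=16.793, impact vy=-20.652
  bounce: vy ← 0.49·20.652 = 10.119
Arc 2: start y=0.000, vy=10.119 → t=2.063, apex=5.219, x_land=25.417, impact vy=-10.119
  bounce: vy ← 0.49·10.119 = 4.958
Arc 3: start y=0.000, vy=4.958 → t=1.011, apex=1.253, x_land=29.642, impact vy=-4.958
  bounce: vy ← 0.49·4.958 = 2.430
Arc 4: start y=0.000, vy=2.430 → t=0.495, apex=0.301, x_land=31.713, impact vy=-2.430
  bounce: vy ← 0.49·2.430 = 1.191

1 4.018 21.738 16.793
2 2.063 5.219 25.417
3 1.011 1.253 29.642
4 0.495 0.301 31.713
final: 31.713 1.191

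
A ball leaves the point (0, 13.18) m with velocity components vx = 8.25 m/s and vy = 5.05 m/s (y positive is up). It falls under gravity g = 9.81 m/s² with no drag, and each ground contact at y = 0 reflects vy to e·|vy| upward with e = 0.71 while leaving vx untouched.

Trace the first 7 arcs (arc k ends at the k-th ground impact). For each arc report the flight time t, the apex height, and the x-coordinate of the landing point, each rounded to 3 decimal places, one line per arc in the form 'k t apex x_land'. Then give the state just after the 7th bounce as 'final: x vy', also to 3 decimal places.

Arc 1: start y=13.180, vy=5.050 → t=2.233, apex=14.480, x_land=18.422, impact vy=-16.855
  bounce: vy ← 0.71·16.855 = 11.967
Arc 2: start y=0.000, vy=11.967 → t=2.440, apex=7.299, x_land=38.550, impact vy=-11.967
  bounce: vy ← 0.71·11.967 = 8.497
Arc 3: start y=0.000, vy=8.497 → t=1.732, apex=3.680, x_land=52.841, impact vy=-8.497
  bounce: vy ← 0.71·8.497 = 6.033
Arc 4: start y=0.000, vy=6.033 → t=1.230, apex=1.855, x_land=62.988, impact vy=-6.033
  bounce: vy ← 0.71·6.033 = 4.283
Arc 5: start y=0.000, vy=4.283 → t=0.873, apex=0.935, x_land=70.192, impact vy=-4.283
  bounce: vy ← 0.71·4.283 = 3.041
Arc 6: start y=0.000, vy=3.041 → t=0.620, apex=0.471, x_land=75.307, impact vy=-3.041
  bounce: vy ← 0.71·3.041 = 2.159
Arc 7: start y=0.000, vy=2.159 → t=0.440, apex=0.238, x_land=78.938, impact vy=-2.159
  bounce: vy ← 0.71·2.159 = 1.533

1 2.233 14.480 18.422
2 2.440 7.299 38.550
3 1.732 3.680 52.841
4 1.230 1.855 62.988
5 0.873 0.935 70.192
6 0.620 0.471 75.307
7 0.440 0.238 78.938
final: 78.938 1.533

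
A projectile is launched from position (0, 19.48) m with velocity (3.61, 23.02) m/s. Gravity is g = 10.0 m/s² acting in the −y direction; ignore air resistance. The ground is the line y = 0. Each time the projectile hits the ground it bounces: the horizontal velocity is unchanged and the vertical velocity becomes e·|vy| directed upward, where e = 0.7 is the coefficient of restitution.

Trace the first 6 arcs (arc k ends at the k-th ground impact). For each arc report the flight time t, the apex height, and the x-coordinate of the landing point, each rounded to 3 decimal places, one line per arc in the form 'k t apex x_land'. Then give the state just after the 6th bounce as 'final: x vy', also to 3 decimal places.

1 5.334 45.976 19.257
2 4.245 22.528 34.583
3 2.972 11.039 45.310
4 2.080 5.409 52.820
5 1.456 2.650 58.077
6 1.019 1.299 61.756
final: 61.756 3.568

Arc 1: start y=19.480, vy=23.020 → t=5.334, apex=45.976, x_land=19.257, impact vy=-30.324
  bounce: vy ← 0.7·30.324 = 21.227
Arc 2: start y=0.000, vy=21.227 → t=4.245, apex=22.528, x_land=34.583, impact vy=-21.227
  bounce: vy ← 0.7·21.227 = 14.859
Arc 3: start y=0.000, vy=14.859 → t=2.972, apex=11.039, x_land=45.310, impact vy=-14.859
  bounce: vy ← 0.7·14.859 = 10.401
Arc 4: start y=0.000, vy=10.401 → t=2.080, apex=5.409, x_land=52.820, impact vy=-10.401
  bounce: vy ← 0.7·10.401 = 7.281
Arc 5: start y=0.000, vy=7.281 → t=1.456, apex=2.650, x_land=58.077, impact vy=-7.281
  bounce: vy ← 0.7·7.281 = 5.096
Arc 6: start y=0.000, vy=5.096 → t=1.019, apex=1.299, x_land=61.756, impact vy=-5.096
  bounce: vy ← 0.7·5.096 = 3.568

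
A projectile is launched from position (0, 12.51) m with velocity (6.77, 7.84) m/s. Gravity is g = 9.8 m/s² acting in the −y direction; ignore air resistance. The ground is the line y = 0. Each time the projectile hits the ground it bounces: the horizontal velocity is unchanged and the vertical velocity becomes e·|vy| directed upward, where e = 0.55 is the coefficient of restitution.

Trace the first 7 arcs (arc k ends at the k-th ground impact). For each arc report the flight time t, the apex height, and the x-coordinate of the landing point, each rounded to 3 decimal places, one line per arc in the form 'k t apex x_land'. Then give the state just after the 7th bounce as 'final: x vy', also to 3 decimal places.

1 2.587 15.646 17.513
2 1.966 4.733 30.821
3 1.081 1.432 38.139
4 0.595 0.433 42.165
5 0.327 0.131 44.379
6 0.180 0.040 45.597
7 0.099 0.012 46.266
final: 46.266 0.267

Arc 1: start y=12.510, vy=7.840 → t=2.587, apex=15.646, x_land=17.513, impact vy=-17.512
  bounce: vy ← 0.55·17.512 = 9.631
Arc 2: start y=0.000, vy=9.631 → t=1.966, apex=4.733, x_land=30.821, impact vy=-9.631
  bounce: vy ← 0.55·9.631 = 5.297
Arc 3: start y=0.000, vy=5.297 → t=1.081, apex=1.432, x_land=38.139, impact vy=-5.297
  bounce: vy ← 0.55·5.297 = 2.914
Arc 4: start y=0.000, vy=2.914 → t=0.595, apex=0.433, x_land=42.165, impact vy=-2.914
  bounce: vy ← 0.55·2.914 = 1.602
Arc 5: start y=0.000, vy=1.602 → t=0.327, apex=0.131, x_land=44.379, impact vy=-1.602
  bounce: vy ← 0.55·1.602 = 0.881
Arc 6: start y=0.000, vy=0.881 → t=0.180, apex=0.040, x_land=45.597, impact vy=-0.881
  bounce: vy ← 0.55·0.881 = 0.485
Arc 7: start y=0.000, vy=0.485 → t=0.099, apex=0.012, x_land=46.266, impact vy=-0.485
  bounce: vy ← 0.55·0.485 = 0.267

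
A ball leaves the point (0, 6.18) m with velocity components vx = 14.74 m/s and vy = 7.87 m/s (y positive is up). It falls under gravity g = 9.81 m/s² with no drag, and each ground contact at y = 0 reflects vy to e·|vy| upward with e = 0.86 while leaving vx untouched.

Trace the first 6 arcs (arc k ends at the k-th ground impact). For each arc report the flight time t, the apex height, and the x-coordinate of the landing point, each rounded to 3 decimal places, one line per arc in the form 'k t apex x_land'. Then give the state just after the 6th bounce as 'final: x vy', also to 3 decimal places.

Arc 1: start y=6.180, vy=7.870 → t=2.182, apex=9.337, x_land=32.162, impact vy=-13.535
  bounce: vy ← 0.86·13.535 = 11.640
Arc 2: start y=0.000, vy=11.640 → t=2.373, apex=6.906, x_land=67.141, impact vy=-11.640
  bounce: vy ← 0.86·11.640 = 10.010
Arc 3: start y=0.000, vy=10.010 → t=2.041, apex=5.107, x_land=97.222, impact vy=-10.010
  bounce: vy ← 0.86·10.010 = 8.609
Arc 4: start y=0.000, vy=8.609 → t=1.755, apex=3.777, x_land=123.093, impact vy=-8.609
  bounce: vy ← 0.86·8.609 = 7.404
Arc 5: start y=0.000, vy=7.404 → t=1.509, apex=2.794, x_land=145.341, impact vy=-7.404
  bounce: vy ← 0.86·7.404 = 6.367
Arc 6: start y=0.000, vy=6.367 → t=1.298, apex=2.066, x_land=164.475, impact vy=-6.367
  bounce: vy ← 0.86·6.367 = 5.476

1 2.182 9.337 32.162
2 2.373 6.906 67.141
3 2.041 5.107 97.222
4 1.755 3.777 123.093
5 1.509 2.794 145.341
6 1.298 2.066 164.475
final: 164.475 5.476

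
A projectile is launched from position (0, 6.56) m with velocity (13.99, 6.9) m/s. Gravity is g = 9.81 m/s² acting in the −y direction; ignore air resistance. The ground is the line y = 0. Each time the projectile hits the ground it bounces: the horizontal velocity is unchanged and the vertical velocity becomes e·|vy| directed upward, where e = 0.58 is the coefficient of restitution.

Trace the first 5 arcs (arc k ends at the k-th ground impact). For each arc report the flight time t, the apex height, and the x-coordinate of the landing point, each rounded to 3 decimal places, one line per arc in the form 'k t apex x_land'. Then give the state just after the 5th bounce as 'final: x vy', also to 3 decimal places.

Arc 1: start y=6.560, vy=6.900 → t=2.057, apex=8.987, x_land=28.776, impact vy=-13.278
  bounce: vy ← 0.58·13.278 = 7.702
Arc 2: start y=0.000, vy=7.702 → t=1.570, apex=3.023, x_land=50.743, impact vy=-7.702
  bounce: vy ← 0.58·7.702 = 4.467
Arc 3: start y=0.000, vy=4.467 → t=0.911, apex=1.017, x_land=63.483, impact vy=-4.467
  bounce: vy ← 0.58·4.467 = 2.591
Arc 4: start y=0.000, vy=2.591 → t=0.528, apex=0.342, x_land=70.872, impact vy=-2.591
  bounce: vy ← 0.58·2.591 = 1.503
Arc 5: start y=0.000, vy=1.503 → t=0.306, apex=0.115, x_land=75.158, impact vy=-1.503
  bounce: vy ← 0.58·1.503 = 0.872

1 2.057 8.987 28.776
2 1.570 3.023 50.743
3 0.911 1.017 63.483
4 0.528 0.342 70.872
5 0.306 0.115 75.158
final: 75.158 0.872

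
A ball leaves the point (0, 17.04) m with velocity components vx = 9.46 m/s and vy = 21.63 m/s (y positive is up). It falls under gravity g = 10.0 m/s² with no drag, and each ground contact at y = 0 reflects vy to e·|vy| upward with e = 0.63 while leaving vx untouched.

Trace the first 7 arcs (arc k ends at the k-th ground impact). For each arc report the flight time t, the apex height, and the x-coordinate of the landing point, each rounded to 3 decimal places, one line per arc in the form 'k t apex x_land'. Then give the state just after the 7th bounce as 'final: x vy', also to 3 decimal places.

Arc 1: start y=17.040, vy=21.630 → t=5.007, apex=40.433, x_land=47.363, impact vy=-28.437
  bounce: vy ← 0.63·28.437 = 17.915
Arc 2: start y=0.000, vy=17.915 → t=3.583, apex=16.048, x_land=81.259, impact vy=-17.915
  bounce: vy ← 0.63·17.915 = 11.287
Arc 3: start y=0.000, vy=11.287 → t=2.257, apex=6.369, x_land=102.613, impact vy=-11.287
  bounce: vy ← 0.63·11.287 = 7.111
Arc 4: start y=0.000, vy=7.111 → t=1.422, apex=2.528, x_land=116.066, impact vy=-7.111
  bounce: vy ← 0.63·7.111 = 4.480
Arc 5: start y=0.000, vy=4.480 → t=0.896, apex=1.003, x_land=124.542, impact vy=-4.480
  bounce: vy ← 0.63·4.480 = 2.822
Arc 6: start y=0.000, vy=2.822 → t=0.564, apex=0.398, x_land=129.881, impact vy=-2.822
  bounce: vy ← 0.63·2.822 = 1.778
Arc 7: start y=0.000, vy=1.778 → t=0.356, apex=0.158, x_land=133.245, impact vy=-1.778
  bounce: vy ← 0.63·1.778 = 1.120

1 5.007 40.433 47.363
2 3.583 16.048 81.259
3 2.257 6.369 102.613
4 1.422 2.528 116.066
5 0.896 1.003 124.542
6 0.564 0.398 129.881
7 0.356 0.158 133.245
final: 133.245 1.120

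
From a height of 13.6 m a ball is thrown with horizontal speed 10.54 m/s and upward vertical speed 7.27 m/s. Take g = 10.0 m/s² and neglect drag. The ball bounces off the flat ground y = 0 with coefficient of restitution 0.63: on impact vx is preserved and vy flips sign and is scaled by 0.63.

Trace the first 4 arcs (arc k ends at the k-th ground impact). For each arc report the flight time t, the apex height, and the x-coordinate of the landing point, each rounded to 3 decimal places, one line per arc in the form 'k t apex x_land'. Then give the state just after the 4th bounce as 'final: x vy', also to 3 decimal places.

1 2.529 16.243 26.660
2 2.271 6.447 50.596
3 1.431 2.559 65.675
4 0.901 1.016 75.176
final: 75.176 2.839

Arc 1: start y=13.600, vy=7.270 → t=2.529, apex=16.243, x_land=26.660, impact vy=-18.024
  bounce: vy ← 0.63·18.024 = 11.355
Arc 2: start y=0.000, vy=11.355 → t=2.271, apex=6.447, x_land=50.596, impact vy=-11.355
  bounce: vy ← 0.63·11.355 = 7.154
Arc 3: start y=0.000, vy=7.154 → t=1.431, apex=2.559, x_land=65.675, impact vy=-7.154
  bounce: vy ← 0.63·7.154 = 4.507
Arc 4: start y=0.000, vy=4.507 → t=0.901, apex=1.016, x_land=75.176, impact vy=-4.507
  bounce: vy ← 0.63·4.507 = 2.839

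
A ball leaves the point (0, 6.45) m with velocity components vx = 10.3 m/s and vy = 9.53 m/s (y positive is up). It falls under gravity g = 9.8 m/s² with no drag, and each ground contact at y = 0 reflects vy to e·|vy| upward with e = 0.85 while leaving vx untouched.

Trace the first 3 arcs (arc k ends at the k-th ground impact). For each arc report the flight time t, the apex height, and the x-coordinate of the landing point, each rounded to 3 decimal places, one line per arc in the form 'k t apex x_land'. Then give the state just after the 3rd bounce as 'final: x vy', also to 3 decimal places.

Arc 1: start y=6.450, vy=9.530 → t=2.476, apex=11.084, x_land=25.507, impact vy=-14.739
  bounce: vy ← 0.85·14.739 = 12.528
Arc 2: start y=0.000, vy=12.528 → t=2.557, apex=8.008, x_land=51.842, impact vy=-12.528
  bounce: vy ← 0.85·12.528 = 10.649
Arc 3: start y=0.000, vy=10.649 → t=2.173, apex=5.786, x_land=74.227, impact vy=-10.649
  bounce: vy ← 0.85·10.649 = 9.052

1 2.476 11.084 25.507
2 2.557 8.008 51.842
3 2.173 5.786 74.227
final: 74.227 9.052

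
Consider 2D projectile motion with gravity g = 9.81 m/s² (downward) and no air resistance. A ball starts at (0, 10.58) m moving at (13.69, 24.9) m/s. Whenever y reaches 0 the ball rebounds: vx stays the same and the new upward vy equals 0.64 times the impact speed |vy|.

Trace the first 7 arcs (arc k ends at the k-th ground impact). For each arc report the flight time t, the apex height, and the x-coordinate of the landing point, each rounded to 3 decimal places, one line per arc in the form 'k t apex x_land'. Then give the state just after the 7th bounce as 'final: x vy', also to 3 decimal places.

Arc 1: start y=10.580, vy=24.900 → t=5.471, apex=42.181, x_land=74.894, impact vy=-28.768
  bounce: vy ← 0.64·28.768 = 18.411
Arc 2: start y=0.000, vy=18.411 → t=3.754, apex=17.277, x_land=126.281, impact vy=-18.411
  bounce: vy ← 0.64·18.411 = 11.783
Arc 3: start y=0.000, vy=11.783 → t=2.402, apex=7.077, x_land=159.169, impact vy=-11.783
  bounce: vy ← 0.64·11.783 = 7.541
Arc 4: start y=0.000, vy=7.541 → t=1.537, apex=2.899, x_land=180.217, impact vy=-7.541
  bounce: vy ← 0.64·7.541 = 4.826
Arc 5: start y=0.000, vy=4.826 → t=0.984, apex=1.187, x_land=193.688, impact vy=-4.826
  bounce: vy ← 0.64·4.826 = 3.089
Arc 6: start y=0.000, vy=3.089 → t=0.630, apex=0.486, x_land=202.309, impact vy=-3.089
  bounce: vy ← 0.64·3.089 = 1.977
Arc 7: start y=0.000, vy=1.977 → t=0.403, apex=0.199, x_land=207.826, impact vy=-1.977
  bounce: vy ← 0.64·1.977 = 1.265

1 5.471 42.181 74.894
2 3.754 17.277 126.281
3 2.402 7.077 159.169
4 1.537 2.899 180.217
5 0.984 1.187 193.688
6 0.630 0.486 202.309
7 0.403 0.199 207.826
final: 207.826 1.265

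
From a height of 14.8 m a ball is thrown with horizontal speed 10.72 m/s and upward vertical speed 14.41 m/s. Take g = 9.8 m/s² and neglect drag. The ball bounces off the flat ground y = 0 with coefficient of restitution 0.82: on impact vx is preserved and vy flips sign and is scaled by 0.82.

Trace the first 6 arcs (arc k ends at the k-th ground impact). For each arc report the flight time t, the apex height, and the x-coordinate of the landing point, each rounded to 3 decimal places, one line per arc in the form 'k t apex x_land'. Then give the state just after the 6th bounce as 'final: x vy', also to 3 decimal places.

1 3.747 25.394 40.167
2 3.733 17.075 80.190
3 3.061 11.481 113.009
4 2.510 7.720 139.920
5 2.059 5.191 161.987
6 1.688 3.490 180.083
final: 180.083 6.782

Arc 1: start y=14.800, vy=14.410 → t=3.747, apex=25.394, x_land=40.167, impact vy=-22.310
  bounce: vy ← 0.82·22.310 = 18.294
Arc 2: start y=0.000, vy=18.294 → t=3.733, apex=17.075, x_land=80.190, impact vy=-18.294
  bounce: vy ← 0.82·18.294 = 15.001
Arc 3: start y=0.000, vy=15.001 → t=3.061, apex=11.481, x_land=113.009, impact vy=-15.001
  bounce: vy ← 0.82·15.001 = 12.301
Arc 4: start y=0.000, vy=12.301 → t=2.510, apex=7.720, x_land=139.920, impact vy=-12.301
  bounce: vy ← 0.82·12.301 = 10.087
Arc 5: start y=0.000, vy=10.087 → t=2.059, apex=5.191, x_land=161.987, impact vy=-10.087
  bounce: vy ← 0.82·10.087 = 8.271
Arc 6: start y=0.000, vy=8.271 → t=1.688, apex=3.490, x_land=180.083, impact vy=-8.271
  bounce: vy ← 0.82·8.271 = 6.782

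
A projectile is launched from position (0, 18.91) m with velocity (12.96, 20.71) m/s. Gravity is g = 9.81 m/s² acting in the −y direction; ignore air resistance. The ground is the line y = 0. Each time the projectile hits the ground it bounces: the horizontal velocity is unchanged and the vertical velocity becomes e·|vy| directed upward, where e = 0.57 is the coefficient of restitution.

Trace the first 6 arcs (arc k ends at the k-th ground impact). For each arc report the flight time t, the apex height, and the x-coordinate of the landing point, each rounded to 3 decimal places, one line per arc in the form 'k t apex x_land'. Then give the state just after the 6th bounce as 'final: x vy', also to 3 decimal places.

1 4.994 40.771 64.724
2 3.287 13.246 107.320
3 1.873 4.304 131.599
4 1.068 1.398 145.439
5 0.609 0.454 153.327
6 0.347 0.148 157.823
final: 157.823 0.970

Arc 1: start y=18.910, vy=20.710 → t=4.994, apex=40.771, x_land=64.724, impact vy=-28.283
  bounce: vy ← 0.57·28.283 = 16.121
Arc 2: start y=0.000, vy=16.121 → t=3.287, apex=13.246, x_land=107.320, impact vy=-16.121
  bounce: vy ← 0.57·16.121 = 9.189
Arc 3: start y=0.000, vy=9.189 → t=1.873, apex=4.304, x_land=131.599, impact vy=-9.189
  bounce: vy ← 0.57·9.189 = 5.238
Arc 4: start y=0.000, vy=5.238 → t=1.068, apex=1.398, x_land=145.439, impact vy=-5.238
  bounce: vy ← 0.57·5.238 = 2.986
Arc 5: start y=0.000, vy=2.986 → t=0.609, apex=0.454, x_land=153.327, impact vy=-2.986
  bounce: vy ← 0.57·2.986 = 1.702
Arc 6: start y=0.000, vy=1.702 → t=0.347, apex=0.148, x_land=157.823, impact vy=-1.702
  bounce: vy ← 0.57·1.702 = 0.970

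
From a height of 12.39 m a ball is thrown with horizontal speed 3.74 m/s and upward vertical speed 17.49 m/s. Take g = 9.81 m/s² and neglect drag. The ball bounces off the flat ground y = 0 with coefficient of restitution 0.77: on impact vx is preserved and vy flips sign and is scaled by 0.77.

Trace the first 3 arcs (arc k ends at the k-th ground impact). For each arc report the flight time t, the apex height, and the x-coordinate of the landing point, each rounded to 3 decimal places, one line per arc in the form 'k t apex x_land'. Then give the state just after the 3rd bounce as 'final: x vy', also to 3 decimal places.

Arc 1: start y=12.390, vy=17.490 → t=4.171, apex=27.981, x_land=15.601, impact vy=-23.431
  bounce: vy ← 0.77·23.431 = 18.042
Arc 2: start y=0.000, vy=18.042 → t=3.678, apex=16.590, x_land=29.357, impact vy=-18.042
  bounce: vy ← 0.77·18.042 = 13.892
Arc 3: start y=0.000, vy=13.892 → t=2.832, apex=9.836, x_land=39.950, impact vy=-13.892
  bounce: vy ← 0.77·13.892 = 10.697

1 4.171 27.981 15.601
2 3.678 16.590 29.357
3 2.832 9.836 39.950
final: 39.950 10.697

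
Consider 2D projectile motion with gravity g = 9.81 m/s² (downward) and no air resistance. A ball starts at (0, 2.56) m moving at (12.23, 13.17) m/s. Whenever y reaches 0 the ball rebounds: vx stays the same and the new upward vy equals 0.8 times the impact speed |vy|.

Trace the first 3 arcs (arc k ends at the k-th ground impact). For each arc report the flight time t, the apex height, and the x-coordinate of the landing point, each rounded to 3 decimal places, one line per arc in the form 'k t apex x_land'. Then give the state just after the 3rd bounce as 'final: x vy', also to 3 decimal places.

1 2.867 11.400 35.064
2 2.439 7.296 64.896
3 1.951 4.670 88.762
final: 88.762 7.657

Arc 1: start y=2.560, vy=13.170 → t=2.867, apex=11.400, x_land=35.064, impact vy=-14.956
  bounce: vy ← 0.8·14.956 = 11.965
Arc 2: start y=0.000, vy=11.965 → t=2.439, apex=7.296, x_land=64.896, impact vy=-11.965
  bounce: vy ← 0.8·11.965 = 9.572
Arc 3: start y=0.000, vy=9.572 → t=1.951, apex=4.670, x_land=88.762, impact vy=-9.572
  bounce: vy ← 0.8·9.572 = 7.657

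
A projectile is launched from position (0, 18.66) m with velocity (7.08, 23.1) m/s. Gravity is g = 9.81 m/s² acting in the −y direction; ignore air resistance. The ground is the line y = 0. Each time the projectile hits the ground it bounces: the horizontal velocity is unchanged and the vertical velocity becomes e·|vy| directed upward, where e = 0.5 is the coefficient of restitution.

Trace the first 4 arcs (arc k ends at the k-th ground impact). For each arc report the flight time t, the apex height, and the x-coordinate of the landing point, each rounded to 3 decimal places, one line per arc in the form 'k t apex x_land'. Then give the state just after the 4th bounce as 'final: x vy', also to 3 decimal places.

1 5.412 45.857 38.320
2 3.058 11.464 59.968
3 1.529 2.866 70.792
4 0.764 0.717 76.204
final: 76.204 1.875

Arc 1: start y=18.660, vy=23.100 → t=5.412, apex=45.857, x_land=38.320, impact vy=-29.995
  bounce: vy ← 0.5·29.995 = 14.998
Arc 2: start y=0.000, vy=14.998 → t=3.058, apex=11.464, x_land=59.968, impact vy=-14.998
  bounce: vy ← 0.5·14.998 = 7.499
Arc 3: start y=0.000, vy=7.499 → t=1.529, apex=2.866, x_land=70.792, impact vy=-7.499
  bounce: vy ← 0.5·7.499 = 3.749
Arc 4: start y=0.000, vy=3.749 → t=0.764, apex=0.717, x_land=76.204, impact vy=-3.749
  bounce: vy ← 0.5·3.749 = 1.875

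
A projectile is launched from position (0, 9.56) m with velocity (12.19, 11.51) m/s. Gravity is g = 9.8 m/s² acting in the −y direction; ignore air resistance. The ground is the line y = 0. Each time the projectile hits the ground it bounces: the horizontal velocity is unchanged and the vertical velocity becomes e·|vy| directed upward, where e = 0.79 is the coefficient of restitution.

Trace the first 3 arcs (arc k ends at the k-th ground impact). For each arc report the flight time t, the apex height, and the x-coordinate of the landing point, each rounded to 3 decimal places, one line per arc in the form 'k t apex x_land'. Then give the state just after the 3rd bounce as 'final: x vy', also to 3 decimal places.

1 2.999 16.319 36.563
2 2.883 10.185 71.712
3 2.278 6.356 99.480
final: 99.480 8.818

Arc 1: start y=9.560, vy=11.510 → t=2.999, apex=16.319, x_land=36.563, impact vy=-17.885
  bounce: vy ← 0.79·17.885 = 14.129
Arc 2: start y=0.000, vy=14.129 → t=2.883, apex=10.185, x_land=71.712, impact vy=-14.129
  bounce: vy ← 0.79·14.129 = 11.162
Arc 3: start y=0.000, vy=11.162 → t=2.278, apex=6.356, x_land=99.480, impact vy=-11.162
  bounce: vy ← 0.79·11.162 = 8.818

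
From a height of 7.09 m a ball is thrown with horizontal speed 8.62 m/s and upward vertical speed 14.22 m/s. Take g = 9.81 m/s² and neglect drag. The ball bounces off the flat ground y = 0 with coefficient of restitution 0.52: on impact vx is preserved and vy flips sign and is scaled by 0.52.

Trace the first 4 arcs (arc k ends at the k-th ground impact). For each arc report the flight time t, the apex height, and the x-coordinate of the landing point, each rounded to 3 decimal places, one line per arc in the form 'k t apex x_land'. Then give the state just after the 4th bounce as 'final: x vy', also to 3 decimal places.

1 3.333 17.396 28.729
2 1.959 4.704 45.612
3 1.018 1.272 54.391
4 0.530 0.344 58.956
final: 58.956 1.351

Arc 1: start y=7.090, vy=14.220 → t=3.333, apex=17.396, x_land=28.729, impact vy=-18.475
  bounce: vy ← 0.52·18.475 = 9.607
Arc 2: start y=0.000, vy=9.607 → t=1.959, apex=4.704, x_land=45.612, impact vy=-9.607
  bounce: vy ← 0.52·9.607 = 4.996
Arc 3: start y=0.000, vy=4.996 → t=1.018, apex=1.272, x_land=54.391, impact vy=-4.996
  bounce: vy ← 0.52·4.996 = 2.598
Arc 4: start y=0.000, vy=2.598 → t=0.530, apex=0.344, x_land=58.956, impact vy=-2.598
  bounce: vy ← 0.52·2.598 = 1.351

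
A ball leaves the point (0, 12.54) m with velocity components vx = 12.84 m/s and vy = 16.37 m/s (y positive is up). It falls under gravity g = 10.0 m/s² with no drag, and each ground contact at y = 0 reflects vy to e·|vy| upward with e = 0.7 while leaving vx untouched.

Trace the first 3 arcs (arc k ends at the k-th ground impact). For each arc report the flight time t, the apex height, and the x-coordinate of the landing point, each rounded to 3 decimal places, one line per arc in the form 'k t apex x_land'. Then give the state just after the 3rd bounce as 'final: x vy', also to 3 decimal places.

1 3.915 25.939 50.264
2 3.189 12.710 91.208
3 2.232 6.228 119.868
final: 119.868 7.812

Arc 1: start y=12.540, vy=16.370 → t=3.915, apex=25.939, x_land=50.264, impact vy=-22.777
  bounce: vy ← 0.7·22.777 = 15.944
Arc 2: start y=0.000, vy=15.944 → t=3.189, apex=12.710, x_land=91.208, impact vy=-15.944
  bounce: vy ← 0.7·15.944 = 11.161
Arc 3: start y=0.000, vy=11.161 → t=2.232, apex=6.228, x_land=119.868, impact vy=-11.161
  bounce: vy ← 0.7·11.161 = 7.812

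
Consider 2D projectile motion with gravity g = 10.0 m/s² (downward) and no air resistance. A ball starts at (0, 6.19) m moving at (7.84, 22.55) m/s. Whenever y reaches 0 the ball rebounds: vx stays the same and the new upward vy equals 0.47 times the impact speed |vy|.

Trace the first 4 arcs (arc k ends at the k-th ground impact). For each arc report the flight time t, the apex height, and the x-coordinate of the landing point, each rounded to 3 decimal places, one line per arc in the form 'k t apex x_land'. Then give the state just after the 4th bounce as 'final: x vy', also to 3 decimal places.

Arc 1: start y=6.190, vy=22.550 → t=4.770, apex=31.615, x_land=37.393, impact vy=-25.146
  bounce: vy ← 0.47·25.146 = 11.818
Arc 2: start y=0.000, vy=11.818 → t=2.364, apex=6.984, x_land=55.925, impact vy=-11.818
  bounce: vy ← 0.47·11.818 = 5.555
Arc 3: start y=0.000, vy=5.555 → t=1.111, apex=1.543, x_land=64.634, impact vy=-5.555
  bounce: vy ← 0.47·5.555 = 2.611
Arc 4: start y=0.000, vy=2.611 → t=0.522, apex=0.341, x_land=68.728, impact vy=-2.611
  bounce: vy ← 0.47·2.611 = 1.227

1 4.770 31.615 37.393
2 2.364 6.984 55.925
3 1.111 1.543 64.634
4 0.522 0.341 68.728
final: 68.728 1.227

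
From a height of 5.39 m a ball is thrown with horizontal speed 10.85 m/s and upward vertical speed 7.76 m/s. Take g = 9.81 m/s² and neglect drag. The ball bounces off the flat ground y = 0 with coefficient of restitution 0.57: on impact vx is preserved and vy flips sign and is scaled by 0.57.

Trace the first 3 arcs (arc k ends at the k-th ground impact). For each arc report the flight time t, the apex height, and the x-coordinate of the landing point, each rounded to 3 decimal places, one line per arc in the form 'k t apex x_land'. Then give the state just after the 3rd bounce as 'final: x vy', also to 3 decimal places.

1 2.104 8.459 22.831
2 1.497 2.748 39.075
3 0.853 0.893 48.334
final: 48.334 2.386

Arc 1: start y=5.390, vy=7.760 → t=2.104, apex=8.459, x_land=22.831, impact vy=-12.883
  bounce: vy ← 0.57·12.883 = 7.343
Arc 2: start y=0.000, vy=7.343 → t=1.497, apex=2.748, x_land=39.075, impact vy=-7.343
  bounce: vy ← 0.57·7.343 = 4.186
Arc 3: start y=0.000, vy=4.186 → t=0.853, apex=0.893, x_land=48.334, impact vy=-4.186
  bounce: vy ← 0.57·4.186 = 2.386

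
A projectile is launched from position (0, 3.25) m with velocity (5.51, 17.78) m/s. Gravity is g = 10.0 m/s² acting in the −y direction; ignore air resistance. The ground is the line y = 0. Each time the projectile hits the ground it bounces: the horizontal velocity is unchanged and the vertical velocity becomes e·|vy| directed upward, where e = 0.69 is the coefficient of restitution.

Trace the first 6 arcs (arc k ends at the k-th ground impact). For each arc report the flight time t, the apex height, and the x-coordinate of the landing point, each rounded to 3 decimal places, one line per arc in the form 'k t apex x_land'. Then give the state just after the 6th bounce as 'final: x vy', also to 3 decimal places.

Arc 1: start y=3.250, vy=17.780 → t=3.730, apex=19.056, x_land=20.554, impact vy=-19.523
  bounce: vy ← 0.69·19.523 = 13.471
Arc 2: start y=0.000, vy=13.471 → t=2.694, apex=9.073, x_land=35.398, impact vy=-13.471
  bounce: vy ← 0.69·13.471 = 9.295
Arc 3: start y=0.000, vy=9.295 → t=1.859, apex=4.320, x_land=45.641, impact vy=-9.295
  bounce: vy ← 0.69·9.295 = 6.413
Arc 4: start y=0.000, vy=6.413 → t=1.283, apex=2.057, x_land=52.708, impact vy=-6.413
  bounce: vy ← 0.69·6.413 = 4.425
Arc 5: start y=0.000, vy=4.425 → t=0.885, apex=0.979, x_land=57.585, impact vy=-4.425
  bounce: vy ← 0.69·4.425 = 3.053
Arc 6: start y=0.000, vy=3.053 → t=0.611, apex=0.466, x_land=60.950, impact vy=-3.053
  bounce: vy ← 0.69·3.053 = 2.107

1 3.730 19.056 20.554
2 2.694 9.073 35.398
3 1.859 4.320 45.641
4 1.283 2.057 52.708
5 0.885 0.979 57.585
6 0.611 0.466 60.950
final: 60.950 2.107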